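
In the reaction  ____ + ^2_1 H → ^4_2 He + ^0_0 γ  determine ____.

deuteron

Conserve mass number: A + 2 = 4 + 0, so A = 2.
Conserve atomic number: Z + 1 = 2 + 0, so Z = 1.
A = 2 and Z = 1 is ^2_1 H — a deuteron.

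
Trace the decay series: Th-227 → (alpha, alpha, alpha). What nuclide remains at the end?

Po-215

Start: (A, Z) = (227, 90).
After α: (223, 88).
After α: (219, 86).
After α: (215, 84).
Z = 84 is polonium.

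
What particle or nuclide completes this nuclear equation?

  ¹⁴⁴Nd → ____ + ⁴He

Conserve mass number: 144 = A + 4, so A = 140.
Conserve atomic number: 60 = Z + 2, so Z = 58.
Z = 58 is cerium, so the species is ¹⁴⁰Ce.

Ce-140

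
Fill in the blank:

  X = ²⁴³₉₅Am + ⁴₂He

Bk-247

Conserve mass number: A = 243 + 4, so A = 247.
Conserve atomic number: Z = 95 + 2, so Z = 97.
Z = 97 is berkelium, so the species is ²⁴⁷₉₇Bk.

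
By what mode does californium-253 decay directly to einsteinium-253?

beta-minus decay

ΔA = 253 − 253 = 0; ΔZ = 99 − 98 = +1.
A is unchanged and Z rises by 1 — a neutron has become a proton (β⁻ decay).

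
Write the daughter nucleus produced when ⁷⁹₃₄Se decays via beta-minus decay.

Beta-minus decay: mass number changes by +0, atomic number by +1.
A: 79 = 79; Z: 34 + 1 = 35.
Z = 35 is bromine, so the daughter is ⁷⁹₃₅Br.

Br-79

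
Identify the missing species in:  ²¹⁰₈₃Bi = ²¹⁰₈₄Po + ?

Conserve mass number: 210 = 210 + A, so A = 0.
Conserve atomic number: 83 = 84 + Z, so Z = -1.
A = 0 and Z = -1 is ⁰₋₁e — a beta-minus particle.

beta-minus particle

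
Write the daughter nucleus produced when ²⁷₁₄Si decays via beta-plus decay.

Beta-plus decay: mass number changes by +0, atomic number by -1.
A: 27 = 27; Z: 14 − 1 = 13.
Z = 13 is aluminium, so the daughter is ²⁷₁₃Al.

Al-27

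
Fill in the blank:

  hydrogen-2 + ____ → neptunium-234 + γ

Conserve mass number: 2 + A = 234 + 0, so A = 232.
Conserve atomic number: 1 + Z = 93 + 0, so Z = 92.
Z = 92 is uranium, so the species is uranium-232.

U-232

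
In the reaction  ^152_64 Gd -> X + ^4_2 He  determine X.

Sm-148

Conserve mass number: 152 = A + 4, so A = 148.
Conserve atomic number: 64 = Z + 2, so Z = 62.
Z = 62 is samarium, so the species is ^148_62 Sm.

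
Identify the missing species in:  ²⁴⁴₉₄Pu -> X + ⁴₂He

Conserve mass number: 244 = A + 4, so A = 240.
Conserve atomic number: 94 = Z + 2, so Z = 92.
Z = 92 is uranium, so the species is ²⁴⁰₉₂U.

U-240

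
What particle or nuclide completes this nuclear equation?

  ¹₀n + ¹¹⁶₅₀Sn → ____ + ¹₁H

In-116

Conserve mass number: 1 + 116 = A + 1, so A = 116.
Conserve atomic number: 0 + 50 = Z + 1, so Z = 49.
Z = 49 is indium, so the species is ¹¹⁶₄₉In.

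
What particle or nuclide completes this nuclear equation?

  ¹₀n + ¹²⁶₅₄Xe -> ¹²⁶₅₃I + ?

Conserve mass number: 1 + 126 = 126 + A, so A = 1.
Conserve atomic number: 0 + 54 = 53 + Z, so Z = 1.
A = 1 and Z = 1 is ¹₁H — a proton.

proton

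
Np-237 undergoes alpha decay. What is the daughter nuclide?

Pa-233

Alpha decay: mass number changes by -4, atomic number by -2.
A: 237 − 4 = 233; Z: 93 − 2 = 91.
Z = 91 is protactinium, so the daughter is Pa-233.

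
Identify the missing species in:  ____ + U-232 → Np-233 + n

Conserve mass number: A + 232 = 233 + 1, so A = 2.
Conserve atomic number: Z + 92 = 93 + 0, so Z = 1.
A = 2 and Z = 1 is H-2 — a deuteron.

deuteron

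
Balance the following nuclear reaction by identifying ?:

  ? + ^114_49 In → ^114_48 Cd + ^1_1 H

Conserve mass number: A + 114 = 114 + 1, so A = 1.
Conserve atomic number: Z + 49 = 48 + 1, so Z = 0.
A = 1 and Z = 0 is ^1_0 n — a neutron.

neutron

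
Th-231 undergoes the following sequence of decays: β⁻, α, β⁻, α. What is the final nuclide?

Ra-223

Start: (A, Z) = (231, 90).
After β⁻: (231, 91).
After α: (227, 89).
After β⁻: (227, 90).
After α: (223, 88).
Z = 88 is radium.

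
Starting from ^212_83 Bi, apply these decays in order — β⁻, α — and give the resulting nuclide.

Start: (A, Z) = (212, 83).
After β⁻: (212, 84).
After α: (208, 82).
Z = 82 is lead.

Pb-208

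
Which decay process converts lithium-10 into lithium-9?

ΔA = 9 − 10 = -1; ΔZ = 3 − 3 = +0.
A drops by 1 with Z unchanged — a neutron was emitted.

neutron emission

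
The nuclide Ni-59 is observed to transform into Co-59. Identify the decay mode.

ΔA = 59 − 59 = 0; ΔZ = 27 − 28 = -1.
A is unchanged and Z drops by 1 — a proton has become a neutron (β⁺ emission or electron capture).

beta-plus decay or electron capture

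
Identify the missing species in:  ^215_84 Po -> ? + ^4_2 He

Conserve mass number: 215 = A + 4, so A = 211.
Conserve atomic number: 84 = Z + 2, so Z = 82.
Z = 82 is lead, so the species is ^211_82 Pb.

Pb-211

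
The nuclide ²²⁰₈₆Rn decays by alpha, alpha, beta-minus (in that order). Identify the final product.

Start: (A, Z) = (220, 86).
After α: (216, 84).
After α: (212, 82).
After β⁻: (212, 83).
Z = 83 is bismuth.

Bi-212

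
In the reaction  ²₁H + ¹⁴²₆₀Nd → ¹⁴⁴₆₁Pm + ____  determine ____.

gamma ray

Conserve mass number: 2 + 142 = 144 + A, so A = 0.
Conserve atomic number: 1 + 60 = 61 + Z, so Z = 0.
A = 0 and Z = 0 is ⁰₀γ — a gamma ray.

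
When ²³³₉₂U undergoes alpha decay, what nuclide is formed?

Alpha decay: mass number changes by -4, atomic number by -2.
A: 233 − 4 = 229; Z: 92 − 2 = 90.
Z = 90 is thorium, so the daughter is ²²⁹₉₀Th.

Th-229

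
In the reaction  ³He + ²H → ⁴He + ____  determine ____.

proton

Conserve mass number: 3 + 2 = 4 + A, so A = 1.
Conserve atomic number: 2 + 1 = 2 + Z, so Z = 1.
A = 1 and Z = 1 is ¹H — a proton.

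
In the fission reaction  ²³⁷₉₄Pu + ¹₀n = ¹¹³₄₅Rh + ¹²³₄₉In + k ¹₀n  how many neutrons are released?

Conserve mass number: 238 = 113 + 123 + k, so k = 238 − 236 = 2.
Check atomic number: 94 = 45 + 49 + 0 = 94. ✓

2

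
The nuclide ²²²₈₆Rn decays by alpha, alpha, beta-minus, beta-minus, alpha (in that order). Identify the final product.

Pb-210

Start: (A, Z) = (222, 86).
After α: (218, 84).
After α: (214, 82).
After β⁻: (214, 83).
After β⁻: (214, 84).
After α: (210, 82).
Z = 82 is lead.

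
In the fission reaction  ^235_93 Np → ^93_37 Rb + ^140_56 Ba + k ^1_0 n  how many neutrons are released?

2

Conserve mass number: 235 = 93 + 140 + k, so k = 235 − 233 = 2.
Check atomic number: 93 = 37 + 56 + 0 = 93. ✓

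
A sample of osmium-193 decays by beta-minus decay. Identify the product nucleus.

Ir-193

Beta-minus decay: mass number changes by +0, atomic number by +1.
A: 193 = 193; Z: 76 + 1 = 77.
Z = 77 is iridium, so the daughter is iridium-193.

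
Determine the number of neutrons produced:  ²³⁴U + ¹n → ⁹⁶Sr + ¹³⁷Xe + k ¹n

Conserve mass number: 235 = 96 + 137 + k, so k = 235 − 233 = 2.
Check atomic number: 92 = 38 + 54 + 0 = 92. ✓

2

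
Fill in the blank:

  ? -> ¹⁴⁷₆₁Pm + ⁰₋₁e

Conserve mass number: A = 147 + 0, so A = 147.
Conserve atomic number: Z = 61 − 1, so Z = 60.
Z = 60 is neodymium, so the species is ¹⁴⁷₆₀Nd.

Nd-147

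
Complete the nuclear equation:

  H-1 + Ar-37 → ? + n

Conserve mass number: 1 + 37 = A + 1, so A = 37.
Conserve atomic number: 1 + 18 = Z + 0, so Z = 19.
Z = 19 is potassium, so the species is K-37.

K-37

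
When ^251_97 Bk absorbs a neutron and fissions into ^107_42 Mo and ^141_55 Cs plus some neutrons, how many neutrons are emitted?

4

Conserve mass number: 252 = 107 + 141 + k, so k = 252 − 248 = 4.
Check atomic number: 97 = 42 + 55 + 0 = 97. ✓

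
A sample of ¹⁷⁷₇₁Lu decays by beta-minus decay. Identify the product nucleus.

Hf-177

Beta-minus decay: mass number changes by +0, atomic number by +1.
A: 177 = 177; Z: 71 + 1 = 72.
Z = 72 is hafnium, so the daughter is ¹⁷⁷₇₂Hf.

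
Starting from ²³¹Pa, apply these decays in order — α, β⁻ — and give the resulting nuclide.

Th-227

Start: (A, Z) = (231, 91).
After α: (227, 89).
After β⁻: (227, 90).
Z = 90 is thorium.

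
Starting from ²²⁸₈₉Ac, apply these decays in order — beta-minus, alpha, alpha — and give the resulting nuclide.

Rn-220

Start: (A, Z) = (228, 89).
After β⁻: (228, 90).
After α: (224, 88).
After α: (220, 86).
Z = 86 is radon.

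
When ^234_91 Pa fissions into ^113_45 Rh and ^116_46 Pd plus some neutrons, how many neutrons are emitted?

Conserve mass number: 234 = 113 + 116 + k, so k = 234 − 229 = 5.
Check atomic number: 91 = 45 + 46 + 0 = 91. ✓

5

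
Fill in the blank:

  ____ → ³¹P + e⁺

Conserve mass number: A = 31 + 0, so A = 31.
Conserve atomic number: Z = 15 + 1, so Z = 16.
Z = 16 is sulfur, so the species is ³¹S.

S-31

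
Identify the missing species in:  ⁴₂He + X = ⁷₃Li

Conserve mass number: 4 + A = 7, so A = 3.
Conserve atomic number: 2 + Z = 3, so Z = 1.
A = 3 and Z = 1 is ³₁H — a triton.

triton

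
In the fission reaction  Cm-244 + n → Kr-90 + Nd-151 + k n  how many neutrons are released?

Conserve mass number: 245 = 90 + 151 + k, so k = 245 − 241 = 4.
Check atomic number: 96 = 36 + 60 + 0 = 96. ✓

4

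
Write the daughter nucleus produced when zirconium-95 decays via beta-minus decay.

Beta-minus decay: mass number changes by +0, atomic number by +1.
A: 95 = 95; Z: 40 + 1 = 41.
Z = 41 is niobium, so the daughter is niobium-95.

Nb-95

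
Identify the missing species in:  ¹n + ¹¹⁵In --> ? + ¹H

Conserve mass number: 1 + 115 = A + 1, so A = 115.
Conserve atomic number: 0 + 49 = Z + 1, so Z = 48.
Z = 48 is cadmium, so the species is ¹¹⁵Cd.

Cd-115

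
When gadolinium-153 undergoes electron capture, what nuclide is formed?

Eu-153

Electron capture: mass number changes by +0, atomic number by -1.
A: 153 = 153; Z: 64 − 1 = 63.
Z = 63 is europium, so the daughter is europium-153.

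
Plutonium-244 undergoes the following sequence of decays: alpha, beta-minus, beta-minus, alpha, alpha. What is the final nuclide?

Th-232

Start: (A, Z) = (244, 94).
After α: (240, 92).
After β⁻: (240, 93).
After β⁻: (240, 94).
After α: (236, 92).
After α: (232, 90).
Z = 90 is thorium.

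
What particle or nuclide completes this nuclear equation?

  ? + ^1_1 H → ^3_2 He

Conserve mass number: A + 1 = 3, so A = 2.
Conserve atomic number: Z + 1 = 2, so Z = 1.
A = 2 and Z = 1 is ^2_1 H — a deuteron.

deuteron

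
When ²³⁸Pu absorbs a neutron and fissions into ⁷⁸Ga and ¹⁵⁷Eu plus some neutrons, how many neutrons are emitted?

Conserve mass number: 239 = 78 + 157 + k, so k = 239 − 235 = 4.
Check atomic number: 94 = 31 + 63 + 0 = 94. ✓

4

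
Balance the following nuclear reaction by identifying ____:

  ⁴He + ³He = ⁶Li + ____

proton

Conserve mass number: 4 + 3 = 6 + A, so A = 1.
Conserve atomic number: 2 + 2 = 3 + Z, so Z = 1.
A = 1 and Z = 1 is ¹H — a proton.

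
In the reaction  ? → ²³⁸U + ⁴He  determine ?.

Pu-242

Conserve mass number: A = 238 + 4, so A = 242.
Conserve atomic number: Z = 92 + 2, so Z = 94.
Z = 94 is plutonium, so the species is ²⁴²Pu.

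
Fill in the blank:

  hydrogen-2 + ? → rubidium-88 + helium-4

Conserve mass number: 2 + A = 88 + 4, so A = 90.
Conserve atomic number: 1 + Z = 37 + 2, so Z = 38.
Z = 38 is strontium, so the species is strontium-90.

Sr-90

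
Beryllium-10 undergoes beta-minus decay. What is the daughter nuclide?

B-10

Beta-minus decay: mass number changes by +0, atomic number by +1.
A: 10 = 10; Z: 4 + 1 = 5.
Z = 5 is boron, so the daughter is boron-10.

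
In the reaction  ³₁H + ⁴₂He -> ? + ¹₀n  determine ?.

Conserve mass number: 3 + 4 = A + 1, so A = 6.
Conserve atomic number: 1 + 2 = Z + 0, so Z = 3.
Z = 3 is lithium, so the species is ⁶₃Li.

Li-6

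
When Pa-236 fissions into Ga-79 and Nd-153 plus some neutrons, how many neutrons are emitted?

4

Conserve mass number: 236 = 79 + 153 + k, so k = 236 − 232 = 4.
Check atomic number: 91 = 31 + 60 + 0 = 91. ✓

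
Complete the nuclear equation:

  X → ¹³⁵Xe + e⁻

I-135

Conserve mass number: A = 135 + 0, so A = 135.
Conserve atomic number: Z = 54 − 1, so Z = 53.
Z = 53 is iodine, so the species is ¹³⁵I.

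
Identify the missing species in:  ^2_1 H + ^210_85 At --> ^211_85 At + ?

proton

Conserve mass number: 2 + 210 = 211 + A, so A = 1.
Conserve atomic number: 1 + 85 = 85 + Z, so Z = 1.
A = 1 and Z = 1 is ^1_1 H — a proton.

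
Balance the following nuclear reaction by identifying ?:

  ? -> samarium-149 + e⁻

Conserve mass number: A = 149 + 0, so A = 149.
Conserve atomic number: Z = 62 − 1, so Z = 61.
Z = 61 is promethium, so the species is promethium-149.

Pm-149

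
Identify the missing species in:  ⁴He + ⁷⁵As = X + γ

Conserve mass number: 4 + 75 = A + 0, so A = 79.
Conserve atomic number: 2 + 33 = Z + 0, so Z = 35.
Z = 35 is bromine, so the species is ⁷⁹Br.

Br-79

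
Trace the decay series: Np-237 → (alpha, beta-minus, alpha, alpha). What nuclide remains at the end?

Start: (A, Z) = (237, 93).
After α: (233, 91).
After β⁻: (233, 92).
After α: (229, 90).
After α: (225, 88).
Z = 88 is radium.

Ra-225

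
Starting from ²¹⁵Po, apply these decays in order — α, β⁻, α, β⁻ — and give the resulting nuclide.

Pb-207

Start: (A, Z) = (215, 84).
After α: (211, 82).
After β⁻: (211, 83).
After α: (207, 81).
After β⁻: (207, 82).
Z = 82 is lead.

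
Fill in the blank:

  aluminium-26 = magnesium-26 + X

positron

Conserve mass number: 26 = 26 + A, so A = 0.
Conserve atomic number: 13 = 12 + Z, so Z = 1.
A = 0 and Z = 1 is e⁺ — a positron.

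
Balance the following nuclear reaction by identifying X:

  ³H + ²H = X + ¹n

He-4

Conserve mass number: 3 + 2 = A + 1, so A = 4.
Conserve atomic number: 1 + 1 = Z + 0, so Z = 2.
A = 4 and Z = 2 is ⁴He — an alpha particle.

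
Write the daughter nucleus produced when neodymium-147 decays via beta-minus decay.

Beta-minus decay: mass number changes by +0, atomic number by +1.
A: 147 = 147; Z: 60 + 1 = 61.
Z = 61 is promethium, so the daughter is promethium-147.

Pm-147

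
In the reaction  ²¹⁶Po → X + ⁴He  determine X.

Conserve mass number: 216 = A + 4, so A = 212.
Conserve atomic number: 84 = Z + 2, so Z = 82.
Z = 82 is lead, so the species is ²¹²Pb.

Pb-212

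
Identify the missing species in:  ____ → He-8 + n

He-9

Conserve mass number: A = 8 + 1, so A = 9.
Conserve atomic number: Z = 2 + 0, so Z = 2.
Z = 2 is helium, so the species is He-9.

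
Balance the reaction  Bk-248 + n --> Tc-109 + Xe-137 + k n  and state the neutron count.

Conserve mass number: 249 = 109 + 137 + k, so k = 249 − 246 = 3.
Check atomic number: 97 = 43 + 54 + 0 = 97. ✓

3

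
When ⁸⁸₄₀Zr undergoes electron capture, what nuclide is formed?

Electron capture: mass number changes by +0, atomic number by -1.
A: 88 = 88; Z: 40 − 1 = 39.
Z = 39 is yttrium, so the daughter is ⁸⁸₃₉Y.

Y-88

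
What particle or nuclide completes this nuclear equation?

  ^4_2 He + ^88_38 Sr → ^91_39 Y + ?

Conserve mass number: 4 + 88 = 91 + A, so A = 1.
Conserve atomic number: 2 + 38 = 39 + Z, so Z = 1.
A = 1 and Z = 1 is ^1_1 H — a proton.

proton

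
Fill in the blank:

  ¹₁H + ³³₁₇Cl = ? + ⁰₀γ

Conserve mass number: 1 + 33 = A + 0, so A = 34.
Conserve atomic number: 1 + 17 = Z + 0, so Z = 18.
Z = 18 is argon, so the species is ³⁴₁₈Ar.

Ar-34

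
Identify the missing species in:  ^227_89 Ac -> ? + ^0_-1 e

Conserve mass number: 227 = A + 0, so A = 227.
Conserve atomic number: 89 = Z − 1, so Z = 90.
Z = 90 is thorium, so the species is ^227_90 Th.

Th-227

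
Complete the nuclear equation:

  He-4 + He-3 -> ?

Conserve mass number: 4 + 3 = A, so A = 7.
Conserve atomic number: 2 + 2 = Z, so Z = 4.
Z = 4 is beryllium, so the species is Be-7.

Be-7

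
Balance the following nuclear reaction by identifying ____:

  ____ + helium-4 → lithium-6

deuteron

Conserve mass number: A + 4 = 6, so A = 2.
Conserve atomic number: Z + 2 = 3, so Z = 1.
A = 2 and Z = 1 is hydrogen-2 — a deuteron.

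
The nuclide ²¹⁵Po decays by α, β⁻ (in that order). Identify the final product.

Start: (A, Z) = (215, 84).
After α: (211, 82).
After β⁻: (211, 83).
Z = 83 is bismuth.

Bi-211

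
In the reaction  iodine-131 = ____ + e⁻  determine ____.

Conserve mass number: 131 = A + 0, so A = 131.
Conserve atomic number: 53 = Z − 1, so Z = 54.
Z = 54 is xenon, so the species is xenon-131.

Xe-131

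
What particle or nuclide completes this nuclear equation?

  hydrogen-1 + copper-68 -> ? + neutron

Conserve mass number: 1 + 68 = A + 1, so A = 68.
Conserve atomic number: 1 + 29 = Z + 0, so Z = 30.
Z = 30 is zinc, so the species is zinc-68.

Zn-68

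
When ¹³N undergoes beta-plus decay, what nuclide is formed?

C-13

Beta-plus decay: mass number changes by +0, atomic number by -1.
A: 13 = 13; Z: 7 − 1 = 6.
Z = 6 is carbon, so the daughter is ¹³C.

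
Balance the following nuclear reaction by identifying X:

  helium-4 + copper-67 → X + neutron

Conserve mass number: 4 + 67 = A + 1, so A = 70.
Conserve atomic number: 2 + 29 = Z + 0, so Z = 31.
Z = 31 is gallium, so the species is gallium-70.

Ga-70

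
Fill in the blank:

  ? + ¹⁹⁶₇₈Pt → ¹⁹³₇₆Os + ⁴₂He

neutron

Conserve mass number: A + 196 = 193 + 4, so A = 1.
Conserve atomic number: Z + 78 = 76 + 2, so Z = 0.
A = 1 and Z = 0 is ¹₀n — a neutron.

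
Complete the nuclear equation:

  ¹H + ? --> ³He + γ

Conserve mass number: 1 + A = 3 + 0, so A = 2.
Conserve atomic number: 1 + Z = 2 + 0, so Z = 1.
A = 2 and Z = 1 is ²H — a deuteron.

deuteron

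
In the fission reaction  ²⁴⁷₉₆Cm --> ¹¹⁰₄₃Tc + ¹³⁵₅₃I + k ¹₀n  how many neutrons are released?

2

Conserve mass number: 247 = 110 + 135 + k, so k = 247 − 245 = 2.
Check atomic number: 96 = 43 + 53 + 0 = 96. ✓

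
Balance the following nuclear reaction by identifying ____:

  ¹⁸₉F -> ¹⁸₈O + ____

Conserve mass number: 18 = 18 + A, so A = 0.
Conserve atomic number: 9 = 8 + Z, so Z = 1.
A = 0 and Z = 1 is ⁰₁e — a positron.

positron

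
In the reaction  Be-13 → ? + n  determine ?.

Be-12

Conserve mass number: 13 = A + 1, so A = 12.
Conserve atomic number: 4 = Z + 0, so Z = 4.
Z = 4 is beryllium, so the species is Be-12.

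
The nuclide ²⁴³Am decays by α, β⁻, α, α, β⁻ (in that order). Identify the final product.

Start: (A, Z) = (243, 95).
After α: (239, 93).
After β⁻: (239, 94).
After α: (235, 92).
After α: (231, 90).
After β⁻: (231, 91).
Z = 91 is protactinium.

Pa-231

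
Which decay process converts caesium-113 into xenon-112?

ΔA = 112 − 113 = -1; ΔZ = 54 − 55 = -1.
A drops by 1 and Z drops by 1 — a proton was emitted.

proton emission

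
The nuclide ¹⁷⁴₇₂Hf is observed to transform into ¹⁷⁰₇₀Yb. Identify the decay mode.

alpha decay

ΔA = 170 − 174 = -4; ΔZ = 70 − 72 = -2.
A drops by 4 and Z drops by 2 — the signature of alpha emission.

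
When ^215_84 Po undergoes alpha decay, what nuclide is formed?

Alpha decay: mass number changes by -4, atomic number by -2.
A: 215 − 4 = 211; Z: 84 − 2 = 82.
Z = 82 is lead, so the daughter is ^211_82 Pb.

Pb-211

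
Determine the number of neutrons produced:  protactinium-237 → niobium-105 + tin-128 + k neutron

4

Conserve mass number: 237 = 105 + 128 + k, so k = 237 − 233 = 4.
Check atomic number: 91 = 41 + 50 + 0 = 91. ✓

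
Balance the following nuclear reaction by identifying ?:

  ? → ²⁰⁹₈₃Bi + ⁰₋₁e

Conserve mass number: A = 209 + 0, so A = 209.
Conserve atomic number: Z = 83 − 1, so Z = 82.
Z = 82 is lead, so the species is ²⁰⁹₈₂Pb.

Pb-209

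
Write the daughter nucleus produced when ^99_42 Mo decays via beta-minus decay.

Beta-minus decay: mass number changes by +0, atomic number by +1.
A: 99 = 99; Z: 42 + 1 = 43.
Z = 43 is technetium, so the daughter is ^99_43 Tc.

Tc-99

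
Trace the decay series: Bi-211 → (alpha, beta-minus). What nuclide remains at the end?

Pb-207

Start: (A, Z) = (211, 83).
After α: (207, 81).
After β⁻: (207, 82).
Z = 82 is lead.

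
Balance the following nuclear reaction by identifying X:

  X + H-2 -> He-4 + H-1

Conserve mass number: A + 2 = 4 + 1, so A = 3.
Conserve atomic number: Z + 1 = 2 + 1, so Z = 2.
Z = 2 is helium, so the species is He-3.

He-3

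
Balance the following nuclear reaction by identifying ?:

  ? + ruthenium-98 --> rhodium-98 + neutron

proton

Conserve mass number: A + 98 = 98 + 1, so A = 1.
Conserve atomic number: Z + 44 = 45 + 0, so Z = 1.
A = 1 and Z = 1 is hydrogen-1 — a proton.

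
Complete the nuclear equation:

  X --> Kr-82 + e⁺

Conserve mass number: A = 82 + 0, so A = 82.
Conserve atomic number: Z = 36 + 1, so Z = 37.
Z = 37 is rubidium, so the species is Rb-82.

Rb-82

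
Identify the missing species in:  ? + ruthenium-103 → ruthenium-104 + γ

neutron

Conserve mass number: A + 103 = 104 + 0, so A = 1.
Conserve atomic number: Z + 44 = 44 + 0, so Z = 0.
A = 1 and Z = 0 is neutron — a neutron.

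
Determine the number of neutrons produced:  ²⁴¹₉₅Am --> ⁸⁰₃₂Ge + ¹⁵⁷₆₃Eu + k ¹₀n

4

Conserve mass number: 241 = 80 + 157 + k, so k = 241 − 237 = 4.
Check atomic number: 95 = 32 + 63 + 0 = 95. ✓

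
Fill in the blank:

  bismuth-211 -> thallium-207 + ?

alpha particle

Conserve mass number: 211 = 207 + A, so A = 4.
Conserve atomic number: 83 = 81 + Z, so Z = 2.
A = 4 and Z = 2 is helium-4 — an alpha particle.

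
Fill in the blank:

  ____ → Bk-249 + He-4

Es-253

Conserve mass number: A = 249 + 4, so A = 253.
Conserve atomic number: Z = 97 + 2, so Z = 99.
Z = 99 is einsteinium, so the species is Es-253.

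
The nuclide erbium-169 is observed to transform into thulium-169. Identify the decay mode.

ΔA = 169 − 169 = 0; ΔZ = 69 − 68 = +1.
A is unchanged and Z rises by 1 — a neutron has become a proton (β⁻ decay).

beta-minus decay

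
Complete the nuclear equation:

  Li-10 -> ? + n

Li-9

Conserve mass number: 10 = A + 1, so A = 9.
Conserve atomic number: 3 = Z + 0, so Z = 3.
Z = 3 is lithium, so the species is Li-9.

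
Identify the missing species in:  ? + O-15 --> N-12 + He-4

proton

Conserve mass number: A + 15 = 12 + 4, so A = 1.
Conserve atomic number: Z + 8 = 7 + 2, so Z = 1.
A = 1 and Z = 1 is H-1 — a proton.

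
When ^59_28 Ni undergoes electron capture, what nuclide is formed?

Co-59

Electron capture: mass number changes by +0, atomic number by -1.
A: 59 = 59; Z: 28 − 1 = 27.
Z = 27 is cobalt, so the daughter is ^59_27 Co.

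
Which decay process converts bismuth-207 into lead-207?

ΔA = 207 − 207 = 0; ΔZ = 82 − 83 = -1.
A is unchanged and Z drops by 1 — a proton has become a neutron (β⁺ emission or electron capture).

beta-plus decay or electron capture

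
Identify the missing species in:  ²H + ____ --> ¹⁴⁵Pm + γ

Nd-143

Conserve mass number: 2 + A = 145 + 0, so A = 143.
Conserve atomic number: 1 + Z = 61 + 0, so Z = 60.
Z = 60 is neodymium, so the species is ¹⁴³Nd.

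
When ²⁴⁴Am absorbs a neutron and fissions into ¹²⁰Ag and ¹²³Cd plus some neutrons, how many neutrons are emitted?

2

Conserve mass number: 245 = 120 + 123 + k, so k = 245 − 243 = 2.
Check atomic number: 95 = 47 + 48 + 0 = 95. ✓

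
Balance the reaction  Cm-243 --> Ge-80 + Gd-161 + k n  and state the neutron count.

2

Conserve mass number: 243 = 80 + 161 + k, so k = 243 − 241 = 2.
Check atomic number: 96 = 32 + 64 + 0 = 96. ✓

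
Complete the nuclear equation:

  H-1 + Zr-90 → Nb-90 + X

neutron

Conserve mass number: 1 + 90 = 90 + A, so A = 1.
Conserve atomic number: 1 + 40 = 41 + Z, so Z = 0.
A = 1 and Z = 0 is n — a neutron.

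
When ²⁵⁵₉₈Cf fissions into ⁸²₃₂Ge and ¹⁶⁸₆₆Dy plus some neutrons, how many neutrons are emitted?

5

Conserve mass number: 255 = 82 + 168 + k, so k = 255 − 250 = 5.
Check atomic number: 98 = 32 + 66 + 0 = 98. ✓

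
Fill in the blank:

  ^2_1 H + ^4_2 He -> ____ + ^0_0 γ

Li-6

Conserve mass number: 2 + 4 = A + 0, so A = 6.
Conserve atomic number: 1 + 2 = Z + 0, so Z = 3.
Z = 3 is lithium, so the species is ^6_3 Li.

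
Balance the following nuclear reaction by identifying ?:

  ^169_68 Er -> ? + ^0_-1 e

Conserve mass number: 169 = A + 0, so A = 169.
Conserve atomic number: 68 = Z − 1, so Z = 69.
Z = 69 is thulium, so the species is ^169_69 Tm.

Tm-169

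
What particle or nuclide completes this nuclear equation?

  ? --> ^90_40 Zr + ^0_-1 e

Y-90

Conserve mass number: A = 90 + 0, so A = 90.
Conserve atomic number: Z = 40 − 1, so Z = 39.
Z = 39 is yttrium, so the species is ^90_39 Y.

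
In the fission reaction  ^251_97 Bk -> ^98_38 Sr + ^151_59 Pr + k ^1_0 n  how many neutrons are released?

2

Conserve mass number: 251 = 98 + 151 + k, so k = 251 − 249 = 2.
Check atomic number: 97 = 38 + 59 + 0 = 97. ✓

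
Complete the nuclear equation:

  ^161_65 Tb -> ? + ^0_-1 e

Dy-161

Conserve mass number: 161 = A + 0, so A = 161.
Conserve atomic number: 65 = Z − 1, so Z = 66.
Z = 66 is dysprosium, so the species is ^161_66 Dy.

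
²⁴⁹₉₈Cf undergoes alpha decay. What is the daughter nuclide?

Cm-245

Alpha decay: mass number changes by -4, atomic number by -2.
A: 249 − 4 = 245; Z: 98 − 2 = 96.
Z = 96 is curium, so the daughter is ²⁴⁵₉₆Cm.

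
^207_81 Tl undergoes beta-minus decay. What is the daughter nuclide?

Beta-minus decay: mass number changes by +0, atomic number by +1.
A: 207 = 207; Z: 81 + 1 = 82.
Z = 82 is lead, so the daughter is ^207_82 Pb.

Pb-207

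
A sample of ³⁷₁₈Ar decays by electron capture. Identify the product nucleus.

Cl-37

Electron capture: mass number changes by +0, atomic number by -1.
A: 37 = 37; Z: 18 − 1 = 17.
Z = 17 is chlorine, so the daughter is ³⁷₁₇Cl.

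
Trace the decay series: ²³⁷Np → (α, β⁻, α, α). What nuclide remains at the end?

Start: (A, Z) = (237, 93).
After α: (233, 91).
After β⁻: (233, 92).
After α: (229, 90).
After α: (225, 88).
Z = 88 is radium.

Ra-225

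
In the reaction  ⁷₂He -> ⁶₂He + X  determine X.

Conserve mass number: 7 = 6 + A, so A = 1.
Conserve atomic number: 2 = 2 + Z, so Z = 0.
A = 1 and Z = 0 is ¹₀n — a neutron.

neutron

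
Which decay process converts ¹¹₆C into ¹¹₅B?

ΔA = 11 − 11 = 0; ΔZ = 5 − 6 = -1.
A is unchanged and Z drops by 1 — a proton has become a neutron (β⁺ emission or electron capture).

beta-plus decay or electron capture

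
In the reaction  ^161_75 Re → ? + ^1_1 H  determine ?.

W-160

Conserve mass number: 161 = A + 1, so A = 160.
Conserve atomic number: 75 = Z + 1, so Z = 74.
Z = 74 is tungsten, so the species is ^160_74 W.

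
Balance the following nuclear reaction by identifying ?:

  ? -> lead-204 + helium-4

Po-208

Conserve mass number: A = 204 + 4, so A = 208.
Conserve atomic number: Z = 82 + 2, so Z = 84.
Z = 84 is polonium, so the species is polonium-208.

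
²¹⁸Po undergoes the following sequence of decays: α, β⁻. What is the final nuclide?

Start: (A, Z) = (218, 84).
After α: (214, 82).
After β⁻: (214, 83).
Z = 83 is bismuth.

Bi-214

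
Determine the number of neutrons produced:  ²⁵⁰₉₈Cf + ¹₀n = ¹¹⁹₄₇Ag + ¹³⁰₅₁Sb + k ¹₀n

Conserve mass number: 251 = 119 + 130 + k, so k = 251 − 249 = 2.
Check atomic number: 98 = 47 + 51 + 0 = 98. ✓

2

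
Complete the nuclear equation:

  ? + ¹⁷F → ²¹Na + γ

Conserve mass number: A + 17 = 21 + 0, so A = 4.
Conserve atomic number: Z + 9 = 11 + 0, so Z = 2.
A = 4 and Z = 2 is ⁴He — an alpha particle.

alpha particle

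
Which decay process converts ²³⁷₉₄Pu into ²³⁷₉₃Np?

ΔA = 237 − 237 = 0; ΔZ = 93 − 94 = -1.
A is unchanged and Z drops by 1 — a proton has become a neutron (β⁺ emission or electron capture).

beta-plus decay or electron capture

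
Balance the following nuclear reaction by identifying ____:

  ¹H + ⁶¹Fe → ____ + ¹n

Co-61

Conserve mass number: 1 + 61 = A + 1, so A = 61.
Conserve atomic number: 1 + 26 = Z + 0, so Z = 27.
Z = 27 is cobalt, so the species is ⁶¹Co.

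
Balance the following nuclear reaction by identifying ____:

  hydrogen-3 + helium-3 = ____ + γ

Conserve mass number: 3 + 3 = A + 0, so A = 6.
Conserve atomic number: 1 + 2 = Z + 0, so Z = 3.
Z = 3 is lithium, so the species is lithium-6.

Li-6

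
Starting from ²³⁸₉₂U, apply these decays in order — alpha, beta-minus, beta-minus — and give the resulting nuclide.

Start: (A, Z) = (238, 92).
After α: (234, 90).
After β⁻: (234, 91).
After β⁻: (234, 92).
Z = 92 is uranium.

U-234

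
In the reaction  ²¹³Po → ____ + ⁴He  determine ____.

Conserve mass number: 213 = A + 4, so A = 209.
Conserve atomic number: 84 = Z + 2, so Z = 82.
Z = 82 is lead, so the species is ²⁰⁹Pb.

Pb-209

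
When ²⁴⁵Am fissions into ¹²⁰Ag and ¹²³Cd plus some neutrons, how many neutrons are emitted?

Conserve mass number: 245 = 120 + 123 + k, so k = 245 − 243 = 2.
Check atomic number: 95 = 47 + 48 + 0 = 95. ✓

2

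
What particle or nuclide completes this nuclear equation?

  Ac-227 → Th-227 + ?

Conserve mass number: 227 = 227 + A, so A = 0.
Conserve atomic number: 89 = 90 + Z, so Z = -1.
A = 0 and Z = -1 is e⁻ — a beta-minus particle.

beta-minus particle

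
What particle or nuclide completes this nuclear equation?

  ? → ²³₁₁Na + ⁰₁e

Mg-23

Conserve mass number: A = 23 + 0, so A = 23.
Conserve atomic number: Z = 11 + 1, so Z = 12.
Z = 12 is magnesium, so the species is ²³₁₂Mg.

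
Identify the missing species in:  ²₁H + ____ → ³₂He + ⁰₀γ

Conserve mass number: 2 + A = 3 + 0, so A = 1.
Conserve atomic number: 1 + Z = 2 + 0, so Z = 1.
A = 1 and Z = 1 is ¹₁H — a proton.

proton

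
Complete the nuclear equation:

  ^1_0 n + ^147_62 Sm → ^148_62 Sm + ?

Conserve mass number: 1 + 147 = 148 + A, so A = 0.
Conserve atomic number: 0 + 62 = 62 + Z, so Z = 0.
A = 0 and Z = 0 is ^0_0 γ — a gamma ray.

gamma ray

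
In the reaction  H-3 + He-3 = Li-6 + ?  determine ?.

Conserve mass number: 3 + 3 = 6 + A, so A = 0.
Conserve atomic number: 1 + 2 = 3 + Z, so Z = 0.
A = 0 and Z = 0 is γ — a gamma ray.

gamma ray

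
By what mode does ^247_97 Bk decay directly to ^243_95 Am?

alpha decay

ΔA = 243 − 247 = -4; ΔZ = 95 − 97 = -2.
A drops by 4 and Z drops by 2 — the signature of alpha emission.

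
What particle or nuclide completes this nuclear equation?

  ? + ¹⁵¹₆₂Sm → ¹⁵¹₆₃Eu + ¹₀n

proton

Conserve mass number: A + 151 = 151 + 1, so A = 1.
Conserve atomic number: Z + 62 = 63 + 0, so Z = 1.
A = 1 and Z = 1 is ¹₁H — a proton.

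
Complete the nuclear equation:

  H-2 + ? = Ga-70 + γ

Zn-68

Conserve mass number: 2 + A = 70 + 0, so A = 68.
Conserve atomic number: 1 + Z = 31 + 0, so Z = 30.
Z = 30 is zinc, so the species is Zn-68.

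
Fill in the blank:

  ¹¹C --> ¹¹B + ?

positron

Conserve mass number: 11 = 11 + A, so A = 0.
Conserve atomic number: 6 = 5 + Z, so Z = 1.
A = 0 and Z = 1 is e⁺ — a positron.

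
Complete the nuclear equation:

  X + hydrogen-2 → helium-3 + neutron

deuteron

Conserve mass number: A + 2 = 3 + 1, so A = 2.
Conserve atomic number: Z + 1 = 2 + 0, so Z = 1.
A = 2 and Z = 1 is hydrogen-2 — a deuteron.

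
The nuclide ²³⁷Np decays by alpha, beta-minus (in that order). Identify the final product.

Start: (A, Z) = (237, 93).
After α: (233, 91).
After β⁻: (233, 92).
Z = 92 is uranium.

U-233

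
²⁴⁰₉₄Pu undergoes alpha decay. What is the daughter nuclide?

Alpha decay: mass number changes by -4, atomic number by -2.
A: 240 − 4 = 236; Z: 94 − 2 = 92.
Z = 92 is uranium, so the daughter is ²³⁶₉₂U.

U-236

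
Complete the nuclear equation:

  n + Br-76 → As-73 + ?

Conserve mass number: 1 + 76 = 73 + A, so A = 4.
Conserve atomic number: 0 + 35 = 33 + Z, so Z = 2.
A = 4 and Z = 2 is He-4 — an alpha particle.

alpha particle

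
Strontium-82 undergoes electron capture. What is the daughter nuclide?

Electron capture: mass number changes by +0, atomic number by -1.
A: 82 = 82; Z: 38 − 1 = 37.
Z = 37 is rubidium, so the daughter is rubidium-82.

Rb-82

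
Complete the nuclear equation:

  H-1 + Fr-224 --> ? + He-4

Rn-221

Conserve mass number: 1 + 224 = A + 4, so A = 221.
Conserve atomic number: 1 + 87 = Z + 2, so Z = 86.
Z = 86 is radon, so the species is Rn-221.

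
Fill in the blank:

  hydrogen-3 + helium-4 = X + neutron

Conserve mass number: 3 + 4 = A + 1, so A = 6.
Conserve atomic number: 1 + 2 = Z + 0, so Z = 3.
Z = 3 is lithium, so the species is lithium-6.

Li-6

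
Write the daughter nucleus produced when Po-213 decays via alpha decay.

Alpha decay: mass number changes by -4, atomic number by -2.
A: 213 − 4 = 209; Z: 84 − 2 = 82.
Z = 82 is lead, so the daughter is Pb-209.

Pb-209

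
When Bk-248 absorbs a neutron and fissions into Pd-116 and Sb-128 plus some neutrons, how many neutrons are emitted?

5

Conserve mass number: 249 = 116 + 128 + k, so k = 249 − 244 = 5.
Check atomic number: 97 = 46 + 51 + 0 = 97. ✓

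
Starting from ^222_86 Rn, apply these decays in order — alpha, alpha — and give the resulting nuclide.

Pb-214

Start: (A, Z) = (222, 86).
After α: (218, 84).
After α: (214, 82).
Z = 82 is lead.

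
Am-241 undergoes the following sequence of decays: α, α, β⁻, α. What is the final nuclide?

Start: (A, Z) = (241, 95).
After α: (237, 93).
After α: (233, 91).
After β⁻: (233, 92).
After α: (229, 90).
Z = 90 is thorium.

Th-229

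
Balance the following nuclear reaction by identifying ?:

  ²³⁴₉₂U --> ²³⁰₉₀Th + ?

alpha particle

Conserve mass number: 234 = 230 + A, so A = 4.
Conserve atomic number: 92 = 90 + Z, so Z = 2.
A = 4 and Z = 2 is ⁴₂He — an alpha particle.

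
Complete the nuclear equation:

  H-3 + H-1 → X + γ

He-4

Conserve mass number: 3 + 1 = A + 0, so A = 4.
Conserve atomic number: 1 + 1 = Z + 0, so Z = 2.
A = 4 and Z = 2 is He-4 — an alpha particle.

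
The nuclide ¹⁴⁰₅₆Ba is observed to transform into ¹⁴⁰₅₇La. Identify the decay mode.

beta-minus decay

ΔA = 140 − 140 = 0; ΔZ = 57 − 56 = +1.
A is unchanged and Z rises by 1 — a neutron has become a proton (β⁻ decay).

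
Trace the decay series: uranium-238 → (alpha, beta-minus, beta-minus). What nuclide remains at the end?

Start: (A, Z) = (238, 92).
After α: (234, 90).
After β⁻: (234, 91).
After β⁻: (234, 92).
Z = 92 is uranium.

U-234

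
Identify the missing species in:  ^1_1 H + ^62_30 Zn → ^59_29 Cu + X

Conserve mass number: 1 + 62 = 59 + A, so A = 4.
Conserve atomic number: 1 + 30 = 29 + Z, so Z = 2.
A = 4 and Z = 2 is ^4_2 He — an alpha particle.

alpha particle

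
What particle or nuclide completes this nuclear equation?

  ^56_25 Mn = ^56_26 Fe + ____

Conserve mass number: 56 = 56 + A, so A = 0.
Conserve atomic number: 25 = 26 + Z, so Z = -1.
A = 0 and Z = -1 is ^0_-1 e — a beta-minus particle.

beta-minus particle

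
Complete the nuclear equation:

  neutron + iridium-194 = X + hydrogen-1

Conserve mass number: 1 + 194 = A + 1, so A = 194.
Conserve atomic number: 0 + 77 = Z + 1, so Z = 76.
Z = 76 is osmium, so the species is osmium-194.

Os-194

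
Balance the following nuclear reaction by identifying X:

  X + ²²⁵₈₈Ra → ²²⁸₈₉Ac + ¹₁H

Conserve mass number: A + 225 = 228 + 1, so A = 4.
Conserve atomic number: Z + 88 = 89 + 1, so Z = 2.
A = 4 and Z = 2 is ⁴₂He — an alpha particle.

alpha particle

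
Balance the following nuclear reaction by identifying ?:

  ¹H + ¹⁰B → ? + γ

Conserve mass number: 1 + 10 = A + 0, so A = 11.
Conserve atomic number: 1 + 5 = Z + 0, so Z = 6.
Z = 6 is carbon, so the species is ¹¹C.

C-11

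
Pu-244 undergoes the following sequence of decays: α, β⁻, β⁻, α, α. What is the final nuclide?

Start: (A, Z) = (244, 94).
After α: (240, 92).
After β⁻: (240, 93).
After β⁻: (240, 94).
After α: (236, 92).
After α: (232, 90).
Z = 90 is thorium.

Th-232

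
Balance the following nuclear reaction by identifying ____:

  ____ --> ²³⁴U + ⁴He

Conserve mass number: A = 234 + 4, so A = 238.
Conserve atomic number: Z = 92 + 2, so Z = 94.
Z = 94 is plutonium, so the species is ²³⁸Pu.

Pu-238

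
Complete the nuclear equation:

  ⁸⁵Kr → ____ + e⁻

Rb-85

Conserve mass number: 85 = A + 0, so A = 85.
Conserve atomic number: 36 = Z − 1, so Z = 37.
Z = 37 is rubidium, so the species is ⁸⁵Rb.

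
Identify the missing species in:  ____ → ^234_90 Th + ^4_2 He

Conserve mass number: A = 234 + 4, so A = 238.
Conserve atomic number: Z = 90 + 2, so Z = 92.
Z = 92 is uranium, so the species is ^238_92 U.

U-238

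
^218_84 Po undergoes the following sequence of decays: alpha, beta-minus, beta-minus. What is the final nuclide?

Po-214

Start: (A, Z) = (218, 84).
After α: (214, 82).
After β⁻: (214, 83).
After β⁻: (214, 84).
Z = 84 is polonium.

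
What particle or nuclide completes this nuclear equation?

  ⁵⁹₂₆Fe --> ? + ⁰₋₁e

Co-59

Conserve mass number: 59 = A + 0, so A = 59.
Conserve atomic number: 26 = Z − 1, so Z = 27.
Z = 27 is cobalt, so the species is ⁵⁹₂₇Co.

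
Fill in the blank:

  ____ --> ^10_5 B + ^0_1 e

C-10

Conserve mass number: A = 10 + 0, so A = 10.
Conserve atomic number: Z = 5 + 1, so Z = 6.
Z = 6 is carbon, so the species is ^10_6 C.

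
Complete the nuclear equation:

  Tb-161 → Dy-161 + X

Conserve mass number: 161 = 161 + A, so A = 0.
Conserve atomic number: 65 = 66 + Z, so Z = -1.
A = 0 and Z = -1 is e⁻ — a beta-minus particle.

beta-minus particle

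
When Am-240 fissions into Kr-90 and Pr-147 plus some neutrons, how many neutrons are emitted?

3

Conserve mass number: 240 = 90 + 147 + k, so k = 240 − 237 = 3.
Check atomic number: 95 = 36 + 59 + 0 = 95. ✓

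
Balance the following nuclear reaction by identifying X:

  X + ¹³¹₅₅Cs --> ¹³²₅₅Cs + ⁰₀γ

neutron

Conserve mass number: A + 131 = 132 + 0, so A = 1.
Conserve atomic number: Z + 55 = 55 + 0, so Z = 0.
A = 1 and Z = 0 is ¹₀n — a neutron.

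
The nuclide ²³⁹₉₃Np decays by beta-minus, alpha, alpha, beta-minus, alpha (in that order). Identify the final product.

Ac-227

Start: (A, Z) = (239, 93).
After β⁻: (239, 94).
After α: (235, 92).
After α: (231, 90).
After β⁻: (231, 91).
After α: (227, 89).
Z = 89 is actinium.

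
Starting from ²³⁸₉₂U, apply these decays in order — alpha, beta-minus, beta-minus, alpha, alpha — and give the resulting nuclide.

Ra-226

Start: (A, Z) = (238, 92).
After α: (234, 90).
After β⁻: (234, 91).
After β⁻: (234, 92).
After α: (230, 90).
After α: (226, 88).
Z = 88 is radium.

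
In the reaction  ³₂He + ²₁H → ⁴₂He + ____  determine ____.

proton

Conserve mass number: 3 + 2 = 4 + A, so A = 1.
Conserve atomic number: 2 + 1 = 2 + Z, so Z = 1.
A = 1 and Z = 1 is ¹₁H — a proton.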